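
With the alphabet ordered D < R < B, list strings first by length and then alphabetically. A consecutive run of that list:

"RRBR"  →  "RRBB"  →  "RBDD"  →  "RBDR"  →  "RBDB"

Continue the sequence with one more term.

RBRD

The successor of RBDB increments the rightmost position that isn't already B and resets every position after it to D.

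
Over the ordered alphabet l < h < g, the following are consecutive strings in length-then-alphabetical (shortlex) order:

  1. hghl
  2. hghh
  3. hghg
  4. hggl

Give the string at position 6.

hggg

Continuing the enumeration 2 steps past hggl: hggl → hggh → (answer).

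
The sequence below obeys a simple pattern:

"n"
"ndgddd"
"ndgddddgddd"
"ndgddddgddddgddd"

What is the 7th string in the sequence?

The strings grow by a fixed suffix dgddd each time.
From ndgddddgddddgddd, 3 further steps: ndgddddgddddgddd → ndgddddgddddgddddgddd → ndgddddgddddgddddgddddgddd → (answer).

ndgddddgddddgddddgddddgddddgddd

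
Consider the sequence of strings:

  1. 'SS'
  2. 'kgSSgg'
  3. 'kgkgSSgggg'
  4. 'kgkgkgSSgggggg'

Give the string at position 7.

Each term wraps the previous one in kg on the left and gg on the right.
From kgkgkgSSgggggg, 3 further steps: kgkgkgSSgggggg → kgkgkgkgSSgggggggg → kgkgkgkgkgSSgggggggggg → (answer).

kgkgkgkgkgkgSSgggggggggggg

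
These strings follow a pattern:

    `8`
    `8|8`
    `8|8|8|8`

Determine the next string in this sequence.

Each string is two copies of the previous one joined by '|'.
One more doubling of 8|8|8|8 gives the answer.

8|8|8|8|8|8|8|8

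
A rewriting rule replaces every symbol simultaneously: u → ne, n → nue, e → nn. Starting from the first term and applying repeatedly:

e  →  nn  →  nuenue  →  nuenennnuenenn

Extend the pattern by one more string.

Applying the rule to each of the 14 symbols of nuenennnuenenn gives the pieces nue ne nn nue nn nue nue nue ne nn nue nn nue nue, which concatenate to the answer.

nuenennnuennnuenuenuenennnuennnuenue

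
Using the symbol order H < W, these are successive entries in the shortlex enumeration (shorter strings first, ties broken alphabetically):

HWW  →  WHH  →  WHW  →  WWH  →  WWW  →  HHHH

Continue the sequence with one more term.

Find the rightmost character of HHHH below W, bump it to the next letter, and reset everything to its right to H.

HHHW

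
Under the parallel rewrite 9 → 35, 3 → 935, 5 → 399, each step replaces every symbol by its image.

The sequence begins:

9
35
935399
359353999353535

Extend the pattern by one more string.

93539935935399935353535935399935399935399

φ(359353999353535) expands symbol-by-symbol to 935 399 35 935 399 935 35 35 35 935 399 935 399 935 399; joining the 15 pieces gives the next term.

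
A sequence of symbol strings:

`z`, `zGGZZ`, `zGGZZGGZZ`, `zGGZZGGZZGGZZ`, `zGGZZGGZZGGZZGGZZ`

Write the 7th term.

zGGZZGGZZGGZZGGZZGGZZGGZZ

Each term is the previous one with GGZZ appended.
From zGGZZGGZZGGZZGGZZ, 2 further steps: zGGZZGGZZGGZZGGZZ → zGGZZGGZZGGZZGGZZGGZZ → (answer).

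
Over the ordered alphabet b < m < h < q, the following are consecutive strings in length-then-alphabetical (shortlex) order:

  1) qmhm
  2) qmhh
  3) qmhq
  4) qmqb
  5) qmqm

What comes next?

qmqh

Treat qmqm as a base-4 numeral over the given alphabet and add one, carrying through any trailing q's.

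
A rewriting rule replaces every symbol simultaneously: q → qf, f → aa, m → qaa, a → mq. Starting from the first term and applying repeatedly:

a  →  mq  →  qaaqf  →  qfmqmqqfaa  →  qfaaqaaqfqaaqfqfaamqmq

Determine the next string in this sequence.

qfaamqmqqfmqmqqfaaqfmqmqqfaaqfaamqmqqaaqfqaaqf

φ(qfaaqaaqfqaaqfqfaamqmq) expands symbol-by-symbol to qf aa mq mq qf mq mq qf aa qf mq mq qf aa qf aa mq mq qaa qf qaa qf; joining the 22 pieces gives the next term.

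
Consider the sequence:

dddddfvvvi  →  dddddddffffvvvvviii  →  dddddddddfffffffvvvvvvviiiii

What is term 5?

dddddddddddddfffffffffffffvvvvvvvvvvviiiiiiiii

The n-th term is 2n+3 d's then 3n-2 f's then 2n+1 v's then 2n-1 i's (n = 1, 2, …).
At n = 5 the blocks have lengths 13, 13, 11, 9.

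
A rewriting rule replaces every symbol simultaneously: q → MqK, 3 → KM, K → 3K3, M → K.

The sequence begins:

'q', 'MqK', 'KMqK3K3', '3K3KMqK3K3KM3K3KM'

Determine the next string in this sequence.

φ(3K3KMqK3K3KM3K3KM) expands symbol-by-symbol to KM 3K3 KM 3K3 K MqK 3K3 KM 3K3 KM 3K3 K KM 3K3 KM 3K3 K; joining the 17 pieces gives the next term.

KM3K3KM3K3KMqK3K3KM3K3KM3K3KKM3K3KM3K3K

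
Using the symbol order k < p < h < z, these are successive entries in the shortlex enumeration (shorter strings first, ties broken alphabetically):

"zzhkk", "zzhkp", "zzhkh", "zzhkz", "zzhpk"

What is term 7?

Continuing the enumeration 2 steps past zzhpk: zzhpk → zzhpp → (answer).

zzhph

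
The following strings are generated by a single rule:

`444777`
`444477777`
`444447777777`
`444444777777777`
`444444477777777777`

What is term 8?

444444444477777777777777777

Each string has the form 4^{n+1} 7^{2n-1}, where the shown terms are n = 2, 3, 4, 5, 6.
At n = 9 the blocks have lengths 10, 17.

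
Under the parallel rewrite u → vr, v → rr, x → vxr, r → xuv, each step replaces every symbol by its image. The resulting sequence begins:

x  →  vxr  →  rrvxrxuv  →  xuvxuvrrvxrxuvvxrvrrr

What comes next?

Applying the rule to each of the 21 symbols of xuvxuvrrvxrxuvvxrvrrr gives the pieces vxr vr rr vxr vr rr xuv xuv rr vxr xuv vxr vr rr rr vxr xuv rr xuv xuv xuv, which concatenate to the answer.

vxrvrrrvxrvrrrxuvxuvrrvxrxuvvxrvrrrrrvxrxuvrrxuvxuvxuv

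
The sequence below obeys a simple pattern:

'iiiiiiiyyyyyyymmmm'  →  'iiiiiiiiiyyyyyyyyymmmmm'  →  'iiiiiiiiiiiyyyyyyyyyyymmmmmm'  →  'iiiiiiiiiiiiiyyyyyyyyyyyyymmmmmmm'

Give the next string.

Term n consists of 2n+1 i's, followed by 2n+1 y's, followed by n+1 m's, where the shown terms are n = 3, 4, 5, 6.
At n = 7 the blocks have lengths 15, 15, 8.

iiiiiiiiiiiiiiiyyyyyyyyyyyyyyymmmmmmmm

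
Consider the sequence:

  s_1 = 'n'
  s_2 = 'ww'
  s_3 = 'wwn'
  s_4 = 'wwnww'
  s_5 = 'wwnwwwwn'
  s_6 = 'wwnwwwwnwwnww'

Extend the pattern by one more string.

wwnwwwwnwwnwwwwnwwwwn

This is a Fibonacci-style word recurrence s(k) = s(k−1)·s(k−2): e.g. ww·n = wwn.
Continuing: wwnwwwwnwwnww · wwnwwwwn gives term 7.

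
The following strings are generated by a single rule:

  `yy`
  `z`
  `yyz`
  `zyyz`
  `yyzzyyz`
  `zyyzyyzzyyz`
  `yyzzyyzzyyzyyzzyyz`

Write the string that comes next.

Each term (from the third on) is the two preceding terms concatenated in order: term 3 = yy·z = yyz.
Continuing: zyyzyyzzyyz · yyzzyyzzyyzyyzzyyz gives term 8.

zyyzyyzzyyzyyzzyyzzyyzyyzzyyz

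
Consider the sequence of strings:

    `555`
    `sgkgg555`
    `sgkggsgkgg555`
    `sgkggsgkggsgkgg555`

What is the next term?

sgkggsgkggsgkggsgkgg555

The strings grow by a fixed prefix sgkgg each time.
One more step from sgkggsgkggsgkgg555 gives the answer.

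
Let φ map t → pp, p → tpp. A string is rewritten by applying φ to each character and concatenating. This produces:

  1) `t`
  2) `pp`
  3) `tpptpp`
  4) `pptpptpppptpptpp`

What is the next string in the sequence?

Applying the rule to each of the 16 symbols of pptpptpppptpptpp gives the pieces tpp tpp pp tpp tpp pp tpp tpp tpp tpp pp tpp tpp pp tpp tpp, which concatenate to the answer.

tpptpppptpptpppptpptpptpptpppptpptpppptpptpp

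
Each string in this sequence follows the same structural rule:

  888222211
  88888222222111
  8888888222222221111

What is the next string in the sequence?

888888888222222222211111

Reading off run lengths: 8 runs 3, 5, 7; 2 runs 4, 6, 8; 1 runs 2, 3, 4 — each is linear in n (n = 1, 2, …).
For the next term, n = 4, so the run lengths are 9, 10, 5.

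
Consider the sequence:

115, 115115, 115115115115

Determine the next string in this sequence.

Every step duplicates the string.
Doubling 115115115115:

115115115115115115115115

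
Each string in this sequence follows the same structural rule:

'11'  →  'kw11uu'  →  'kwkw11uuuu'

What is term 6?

kwkwkwkwkw11uuuuuuuuuu

s(k+1) = kw·s(k)·uu, so each term gains kw as a prefix and uu as a suffix.
From kwkw11uuuu, 3 further steps: kwkw11uuuu → kwkwkw11uuuuuu → kwkwkwkw11uuuuuuuu → (answer).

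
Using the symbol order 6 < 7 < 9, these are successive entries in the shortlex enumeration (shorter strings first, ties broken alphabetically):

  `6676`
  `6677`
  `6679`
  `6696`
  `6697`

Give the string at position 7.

6766

Stepping forward 2 times from 6697: 6697 → 6699, then the target.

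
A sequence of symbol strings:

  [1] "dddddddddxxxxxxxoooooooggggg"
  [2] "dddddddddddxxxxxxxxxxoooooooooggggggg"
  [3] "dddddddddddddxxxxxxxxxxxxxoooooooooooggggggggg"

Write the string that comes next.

Each string has the form d^{2n+3} x^{3n-2} o^{2n+1} g^{2n-1}, where the shown terms are n = 3, 4, 5.
For the next term, n = 6, so the run lengths are 15, 16, 13, 11.

dddddddddddddddxxxxxxxxxxxxxxxxoooooooooooooggggggggggg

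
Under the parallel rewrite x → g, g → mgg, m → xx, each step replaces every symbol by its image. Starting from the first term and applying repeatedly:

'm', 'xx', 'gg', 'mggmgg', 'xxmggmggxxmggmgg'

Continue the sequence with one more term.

ggxxmggmggxxmggmggggxxmggmggxxmggmgg

Applying the rule to each of the 16 symbols of xxmggmggxxmggmgg gives the pieces g g xx mgg mgg xx mgg mgg g g xx mgg mgg xx mgg mgg, which concatenate to the answer.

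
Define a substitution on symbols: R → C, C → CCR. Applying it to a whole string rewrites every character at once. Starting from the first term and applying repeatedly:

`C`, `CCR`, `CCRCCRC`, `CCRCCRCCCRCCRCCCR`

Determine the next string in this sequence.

CCRCCRCCCRCCRCCCRCCRCCRCCCRCCRCCCRCCRCCRC

φ(CCRCCRCCCRCCRCCCR) expands symbol-by-symbol to CCR CCR C CCR CCR C CCR CCR CCR C CCR CCR C CCR CCR CCR C; joining the 17 pieces gives the next term.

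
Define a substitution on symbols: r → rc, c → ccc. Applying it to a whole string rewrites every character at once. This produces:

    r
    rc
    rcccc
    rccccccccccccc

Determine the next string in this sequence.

φ(rccccccccccccc) expands symbol-by-symbol to rc ccc ccc ccc ccc ccc ccc ccc ccc ccc ccc ccc ccc ccc; joining the 14 pieces gives the next term.

rcccccccccccccccccccccccccccccccccccccccc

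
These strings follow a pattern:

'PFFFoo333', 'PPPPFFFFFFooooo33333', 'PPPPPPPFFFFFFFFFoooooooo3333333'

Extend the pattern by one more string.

Each string has the form P^{3n-2} F^{3n} o^{3n-1} 3^{2n+1} (n = 1, 2, …).
For the next term, n = 4, so the run lengths are 10, 12, 11, 9.

PPPPPPPPPPFFFFFFFFFFFFooooooooooo333333333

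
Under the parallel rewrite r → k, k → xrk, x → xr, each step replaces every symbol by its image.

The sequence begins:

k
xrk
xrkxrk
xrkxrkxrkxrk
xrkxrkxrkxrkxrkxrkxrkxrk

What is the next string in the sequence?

Rewriting the 24 symbols of xrkxrkxrkxrkxrkxrkxrkxrk one by one yields xr k xrk xr k xrk xr k xrk xr k xrk xr k xrk xr k xrk xr k xrk xr k xrk; concatenated:

xrkxrkxrkxrkxrkxrkxrkxrkxrkxrkxrkxrkxrkxrkxrkxrk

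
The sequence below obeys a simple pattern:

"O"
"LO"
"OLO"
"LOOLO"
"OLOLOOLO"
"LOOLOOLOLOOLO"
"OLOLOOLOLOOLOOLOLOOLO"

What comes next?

LOOLOOLOLOOLOOLOLOOLOLOOLOOLOLOOLO

Each term (from the third on) is the two preceding terms concatenated in order: term 3 = O·LO = OLO.
The next term joins LOOLOOLOLOOLO and OLOLOOLOLOOLOOLOLOOLO.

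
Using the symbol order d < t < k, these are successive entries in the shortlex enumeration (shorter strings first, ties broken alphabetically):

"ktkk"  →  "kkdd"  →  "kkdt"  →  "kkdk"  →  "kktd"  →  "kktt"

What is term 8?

kkkd

Continuing the enumeration 2 steps past kktt: kktt → kktk → (answer).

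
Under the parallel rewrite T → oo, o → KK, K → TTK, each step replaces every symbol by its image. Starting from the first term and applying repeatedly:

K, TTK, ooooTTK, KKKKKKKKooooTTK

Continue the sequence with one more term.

Rewriting the 15 symbols of KKKKKKKKooooTTK one by one yields TTK TTK TTK TTK TTK TTK TTK TTK KK KK KK KK oo oo TTK; concatenated:

TTKTTKTTKTTKTTKTTKTTKTTKKKKKKKKKooooTTK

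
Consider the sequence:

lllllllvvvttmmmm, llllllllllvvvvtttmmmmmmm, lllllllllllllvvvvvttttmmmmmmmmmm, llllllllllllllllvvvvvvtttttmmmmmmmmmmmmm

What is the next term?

The n-th term is 3n+1 l's then n+1 v's then n t's then 3n-2 m's, where the shown terms are n = 2, 3, 4, 5.
Setting n = 6 gives 19, 7, 6, 16 characters in each block.

lllllllllllllllllllvvvvvvvttttttmmmmmmmmmmmmmmmm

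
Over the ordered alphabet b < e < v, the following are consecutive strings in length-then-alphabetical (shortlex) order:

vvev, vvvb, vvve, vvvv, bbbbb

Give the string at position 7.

Continuing the enumeration 2 steps past bbbbb: bbbbb → bbbbe → (answer).

bbbbv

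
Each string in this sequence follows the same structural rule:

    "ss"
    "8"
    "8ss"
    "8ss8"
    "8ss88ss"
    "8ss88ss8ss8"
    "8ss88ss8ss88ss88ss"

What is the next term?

8ss88ss8ss88ss88ss8ss88ss8ss8

Each term (from the third on) is the previous term followed by the one before it: term 3 = 8·ss = 8ss.
So term 8 is 8ss88ss8ss88ss88ss·8ss88ss8ss8.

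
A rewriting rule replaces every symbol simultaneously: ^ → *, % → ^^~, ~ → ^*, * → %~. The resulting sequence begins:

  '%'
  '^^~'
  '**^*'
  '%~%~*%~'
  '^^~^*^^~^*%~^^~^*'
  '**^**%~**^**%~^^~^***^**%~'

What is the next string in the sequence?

%~%~*%~%~^^~^*%~%~*%~%~^^~^***^**%~%~%~*%~%~^^~^*

Applying the rule to each of the 26 symbols of **^**%~**^**%~^^~^***^**%~ gives the pieces %~ %~ * %~ %~ ^^~ ^* %~ %~ * %~ %~ ^^~ ^* * * ^* * %~ %~ %~ * %~ %~ ^^~ ^*, which concatenate to the answer.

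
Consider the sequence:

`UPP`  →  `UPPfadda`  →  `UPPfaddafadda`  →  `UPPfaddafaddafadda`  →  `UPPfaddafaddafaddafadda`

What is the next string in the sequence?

Each term is the previous one with fadda appended.
One more step from UPPfaddafaddafaddafadda gives the answer.

UPPfaddafaddafaddafaddafadda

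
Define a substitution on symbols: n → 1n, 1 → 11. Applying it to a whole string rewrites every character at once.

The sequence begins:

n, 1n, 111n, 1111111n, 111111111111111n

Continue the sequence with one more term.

φ(111111111111111n) expands symbol-by-symbol to 11 11 11 11 11 11 11 11 11 11 11 11 11 11 11 1n; joining the 16 pieces gives the next term.

1111111111111111111111111111111n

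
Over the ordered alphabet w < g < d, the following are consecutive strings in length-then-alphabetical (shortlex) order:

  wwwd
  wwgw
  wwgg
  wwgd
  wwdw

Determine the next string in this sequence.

wwdg

Treat wwdw as a base-3 numeral over the given alphabet and add one, carrying through any trailing d's.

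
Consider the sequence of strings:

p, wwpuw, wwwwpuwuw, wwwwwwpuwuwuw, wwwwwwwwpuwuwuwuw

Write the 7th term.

Each term wraps the previous one in ww on the left and uw on the right.
From wwwwwwwwpuwuwuwuw, 2 further steps: wwwwwwwwpuwuwuwuw → wwwwwwwwwwpuwuwuwuwuw → (answer).

wwwwwwwwwwwwpuwuwuwuwuwuw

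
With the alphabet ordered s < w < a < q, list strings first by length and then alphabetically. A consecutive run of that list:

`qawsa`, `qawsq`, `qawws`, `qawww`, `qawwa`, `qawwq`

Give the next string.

Treat qawwq as a base-4 numeral over the given alphabet and add one, carrying through any trailing q's.

qawas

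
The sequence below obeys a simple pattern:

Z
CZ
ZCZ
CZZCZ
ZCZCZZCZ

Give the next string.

CZZCZZCZCZZCZ

This is a Fibonacci-style word recurrence s(k) = s(k−2)·s(k−1): e.g. Z·CZ = ZCZ.
The next term joins CZZCZ and ZCZCZZCZ.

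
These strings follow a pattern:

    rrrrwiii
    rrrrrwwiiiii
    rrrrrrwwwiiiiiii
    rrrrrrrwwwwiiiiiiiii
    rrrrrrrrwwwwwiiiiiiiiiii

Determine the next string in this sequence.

rrrrrrrrrwwwwwwiiiiiiiiiiiii

Reading off run lengths: r runs 4, 5, 6, 7, 8; w runs 1, 2, 3, 4, 5; i runs 3, 5, 7, 9, 11 — each is linear in n, where the shown terms are n = 2, 3, 4, 5, 6.
For the next term, n = 7, so the run lengths are 9, 6, 13.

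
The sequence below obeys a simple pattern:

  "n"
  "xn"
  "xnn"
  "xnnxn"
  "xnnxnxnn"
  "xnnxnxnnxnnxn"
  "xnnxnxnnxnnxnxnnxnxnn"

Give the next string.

Each term (from the third on) is the previous term followed by the one before it: term 3 = xn·n = xnn.
The next term joins xnnxnxnnxnnxnxnnxnxnn and xnnxnxnnxnnxn.

xnnxnxnnxnnxnxnnxnxnnxnnxnxnnxnnxn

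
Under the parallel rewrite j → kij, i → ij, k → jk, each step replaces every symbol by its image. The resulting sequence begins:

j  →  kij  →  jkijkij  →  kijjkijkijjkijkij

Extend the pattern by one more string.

Rewriting the 17 symbols of kijjkijkijjkijkij one by one yields jk ij kij kij jk ij kij jk ij kij kij jk ij kij jk ij kij; concatenated:

jkijkijkijjkijkijjkijkijkijjkijkijjkijkij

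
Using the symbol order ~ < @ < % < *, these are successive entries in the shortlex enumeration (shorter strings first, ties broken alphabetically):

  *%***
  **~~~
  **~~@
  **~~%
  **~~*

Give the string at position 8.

**~@%

Continuing the enumeration 3 steps past **~~*: **~~* → **~@~ → **~@@ → (answer).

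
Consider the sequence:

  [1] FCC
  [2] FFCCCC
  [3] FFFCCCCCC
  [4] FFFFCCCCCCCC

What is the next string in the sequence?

Term n consists of n F's, followed by 2n C's (n = 1, 2, …).
For the next term, n = 5, so the run lengths are 5, 10.

FFFFFCCCCCCCCCC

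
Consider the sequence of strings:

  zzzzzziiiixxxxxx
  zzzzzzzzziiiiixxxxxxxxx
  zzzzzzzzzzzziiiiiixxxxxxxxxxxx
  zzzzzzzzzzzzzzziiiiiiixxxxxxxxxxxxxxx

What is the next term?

Reading off run lengths: z runs 6, 9, 12, 15; i runs 4, 5, 6, 7; x runs 6, 9, 12, 15 — each is linear in n, where the shown terms are n = 2, 3, 4, 5.
At n = 6 the blocks have lengths 18, 8, 18.

zzzzzzzzzzzzzzzzzziiiiiiiixxxxxxxxxxxxxxxxxx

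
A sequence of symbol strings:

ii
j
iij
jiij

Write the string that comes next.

iijjiij

Each term (from the third on) is the two preceding terms concatenated in order: term 3 = ii·j = iij.
So term 5 is iij·jiij.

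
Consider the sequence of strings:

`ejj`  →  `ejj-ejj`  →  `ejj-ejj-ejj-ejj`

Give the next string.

ejj-ejj-ejj-ejj-ejj-ejj-ejj-ejj

Each string is two copies of the previous one joined by '-'.
One more doubling of ejj-ejj-ejj-ejj gives the answer.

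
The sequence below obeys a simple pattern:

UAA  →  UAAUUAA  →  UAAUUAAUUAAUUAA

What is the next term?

UAAUUAAUUAAUUAAUUAAUUAAUUAAUUAA

Each string is two copies of the previous one joined by 'U'.
So the next term is two copies of UAAUUAAUUAAUUAA with 'U' between the halves.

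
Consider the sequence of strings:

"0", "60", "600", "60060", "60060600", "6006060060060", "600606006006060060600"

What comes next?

6006060060060600606006006060060060

From term 3 onward, concatenate the last term with the second-to-last: 60·0 = 600, 600·60 = 60060, …
The next term joins 600606006006060060600 and 6006060060060.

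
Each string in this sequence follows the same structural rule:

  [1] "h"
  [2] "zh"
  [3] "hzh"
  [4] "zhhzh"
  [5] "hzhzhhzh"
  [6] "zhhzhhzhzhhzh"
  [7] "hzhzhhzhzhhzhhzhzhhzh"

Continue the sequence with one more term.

From term 3 onward, concatenate the second-to-last term with the last: h·zh = hzh, zh·hzh = zhhzh, …
So term 8 is zhhzhhzhzhhzh·hzhzhhzhzhhzhhzhzhhzh.

zhhzhhzhzhhzhhzhzhhzhzhhzhhzhzhhzh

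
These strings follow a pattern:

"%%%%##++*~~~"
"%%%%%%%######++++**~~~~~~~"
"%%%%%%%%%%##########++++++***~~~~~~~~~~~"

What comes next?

Each string has the form %^{3n+1} #^{4n-2} +^{2n} *^{n} ~^{4n-1} (n = 1, 2, …).
Setting n = 4 gives 13, 14, 8, 4, 15 characters in each block.

%%%%%%%%%%%%%##############++++++++****~~~~~~~~~~~~~~~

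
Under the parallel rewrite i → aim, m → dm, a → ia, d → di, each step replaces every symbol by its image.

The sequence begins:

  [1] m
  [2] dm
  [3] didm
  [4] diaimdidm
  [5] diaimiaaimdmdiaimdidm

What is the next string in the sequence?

Rewriting the 21 symbols of diaimiaaimdmdiaimdidm one by one yields di aim ia aim dm aim ia ia aim dm di dm di aim ia aim dm di aim di dm; concatenated:

diaimiaaimdmaimiaiaaimdmdidmdiaimiaaimdmdiaimdidm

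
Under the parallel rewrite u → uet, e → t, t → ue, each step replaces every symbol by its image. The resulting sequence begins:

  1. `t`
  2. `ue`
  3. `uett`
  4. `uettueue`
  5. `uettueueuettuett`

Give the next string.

Rewriting the 16 symbols of uettueueuettuett one by one yields uet t ue ue uet t uet t uet t ue ue uet t ue ue; concatenated:

uettueueuettuettuettueueuettueue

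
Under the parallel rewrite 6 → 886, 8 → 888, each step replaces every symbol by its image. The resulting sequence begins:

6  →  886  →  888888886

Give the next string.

888888888888888888888888886

Rewriting each symbol of 888888886: 8→888, 8→888, 8→888, 8→888, 8→888, 8→888, 8→888, 8→888, 6→886, which concatenates to 888 888 888 888 888 888 888 888 886.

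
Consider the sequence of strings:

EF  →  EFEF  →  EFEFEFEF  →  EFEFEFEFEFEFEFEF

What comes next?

Each string is two copies of the previous one concatenated.
So the next term is two copies of EFEFEFEFEFEFEFEF.

EFEFEFEFEFEFEFEFEFEFEFEFEFEFEFEF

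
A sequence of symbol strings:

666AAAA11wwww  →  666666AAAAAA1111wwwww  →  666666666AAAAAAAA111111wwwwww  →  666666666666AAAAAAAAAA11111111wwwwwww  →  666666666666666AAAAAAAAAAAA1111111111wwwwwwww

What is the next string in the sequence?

Each string has the form 6^{3n} A^{2n+2} 1^{2n} w^{n+3} (n = 1, 2, …).
Setting n = 6 gives 18, 14, 12, 9 characters in each block.

666666666666666666AAAAAAAAAAAAAA111111111111wwwwwwwww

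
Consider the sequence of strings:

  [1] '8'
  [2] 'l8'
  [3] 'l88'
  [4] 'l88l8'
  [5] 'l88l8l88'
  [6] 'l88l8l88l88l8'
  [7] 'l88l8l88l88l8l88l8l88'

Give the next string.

l88l8l88l88l8l88l8l88l88l8l88l88l8

From term 3 onward, concatenate the last term with the second-to-last: l8·8 = l88, l88·l8 = l88l8, …
Continuing: l88l8l88l88l8l88l8l88 · l88l8l88l88l8 gives term 8.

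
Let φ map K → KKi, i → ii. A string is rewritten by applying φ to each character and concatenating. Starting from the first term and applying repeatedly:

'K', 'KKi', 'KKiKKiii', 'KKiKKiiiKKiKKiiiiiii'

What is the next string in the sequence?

Applying the rule to each of the 20 symbols of KKiKKiiiKKiKKiiiiiii gives the pieces KKi KKi ii KKi KKi ii ii ii KKi KKi ii KKi KKi ii ii ii ii ii ii ii, which concatenate to the answer.

KKiKKiiiKKiKKiiiiiiiKKiKKiiiKKiKKiiiiiiiiiiiiiii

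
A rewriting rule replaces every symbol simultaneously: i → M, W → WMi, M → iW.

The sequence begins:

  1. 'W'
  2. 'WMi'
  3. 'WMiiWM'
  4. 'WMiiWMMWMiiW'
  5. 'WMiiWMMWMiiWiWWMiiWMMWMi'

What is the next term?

φ(WMiiWMMWMiiWiWWMiiWMMWMi) expands symbol-by-symbol to WMi iW M M WMi iW iW WMi iW M M WMi M WMi WMi iW M M WMi iW iW WMi iW M; joining the 24 pieces gives the next term.

WMiiWMMWMiiWiWWMiiWMMWMiMWMiWMiiWMMWMiiWiWWMiiWM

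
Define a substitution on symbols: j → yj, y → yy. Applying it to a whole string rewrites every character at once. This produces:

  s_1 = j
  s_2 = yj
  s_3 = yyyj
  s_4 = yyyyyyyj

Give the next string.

Rewriting each symbol of yyyyyyyj: y→yy, y→yy, y→yy, y→yy, y→yy, y→yy, y→yy, j→yj, which concatenates to yy yy yy yy yy yy yy yj.

yyyyyyyyyyyyyyyj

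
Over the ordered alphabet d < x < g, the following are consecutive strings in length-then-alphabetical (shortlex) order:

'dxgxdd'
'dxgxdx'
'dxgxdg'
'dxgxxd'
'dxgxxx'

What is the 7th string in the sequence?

Stepping forward 2 times from dxgxxx: dxgxxx → dxgxxg, then the target.

dxgxgd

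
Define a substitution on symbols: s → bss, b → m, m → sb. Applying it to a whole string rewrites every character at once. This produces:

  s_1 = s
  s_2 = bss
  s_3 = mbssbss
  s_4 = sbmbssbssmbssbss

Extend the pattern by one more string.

Rewriting the 16 symbols of sbmbssbssmbssbss one by one yields bss m sb m bss bss m bss bss sb m bss bss m bss bss; concatenated:

bssmsbmbssbssmbssbsssbmbssbssmbssbss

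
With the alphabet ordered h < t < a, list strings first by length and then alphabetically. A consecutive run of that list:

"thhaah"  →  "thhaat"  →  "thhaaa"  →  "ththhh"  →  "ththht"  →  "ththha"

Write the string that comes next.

The successor of ththha increments the rightmost position that isn't already a and resets every position after it to h.

ththth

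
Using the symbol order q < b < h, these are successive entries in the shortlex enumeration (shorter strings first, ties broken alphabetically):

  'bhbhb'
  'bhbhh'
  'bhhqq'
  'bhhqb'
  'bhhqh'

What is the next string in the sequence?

bhhbq

Treat bhhqh as a base-3 numeral over the given alphabet and add one, carrying through any trailing h's.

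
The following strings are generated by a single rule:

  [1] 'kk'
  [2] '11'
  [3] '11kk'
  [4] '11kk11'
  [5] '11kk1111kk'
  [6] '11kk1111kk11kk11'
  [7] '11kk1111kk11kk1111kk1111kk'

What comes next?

11kk1111kk11kk1111kk1111kk11kk1111kk11kk11

From term 3 onward, concatenate the last term with the second-to-last: 11·kk = 11kk, 11kk·11 = 11kk11, …
So term 8 is 11kk1111kk11kk1111kk1111kk·11kk1111kk11kk11.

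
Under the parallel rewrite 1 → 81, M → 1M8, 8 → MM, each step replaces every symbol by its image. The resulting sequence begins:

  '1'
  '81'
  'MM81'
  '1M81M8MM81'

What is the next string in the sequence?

Rewriting each symbol of 1M81M8MM81: 1→81, M→1M8, 8→MM, 1→81, M→1M8, 8→MM, M→1M8, M→1M8, 8→MM, 1→81, which concatenates to 81 1M8 MM 81 1M8 MM 1M8 1M8 MM 81.

811M8MM811M8MM1M81M8MM81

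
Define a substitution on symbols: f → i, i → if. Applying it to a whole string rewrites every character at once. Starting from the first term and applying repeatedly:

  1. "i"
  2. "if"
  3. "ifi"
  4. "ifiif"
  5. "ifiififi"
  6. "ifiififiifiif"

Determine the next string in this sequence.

Applying the rule to each of the 13 symbols of ifiififiifiif gives the pieces if i if if i if i if if i if if i, which concatenate to the answer.

ifiififiifiififiififi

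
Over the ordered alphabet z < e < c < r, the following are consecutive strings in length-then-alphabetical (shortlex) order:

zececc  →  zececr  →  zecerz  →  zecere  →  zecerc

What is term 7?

Continuing the enumeration 2 steps past zecerc: zecerc → zecerr → (answer).

zecczz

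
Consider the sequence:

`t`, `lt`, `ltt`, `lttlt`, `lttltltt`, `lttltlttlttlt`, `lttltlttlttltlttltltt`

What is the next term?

lttltlttlttltlttltlttlttltlttlttlt

Each term (from the third on) is the previous term followed by the one before it: term 3 = lt·t = ltt.
So term 8 is lttltlttlttltlttltltt·lttltlttlttlt.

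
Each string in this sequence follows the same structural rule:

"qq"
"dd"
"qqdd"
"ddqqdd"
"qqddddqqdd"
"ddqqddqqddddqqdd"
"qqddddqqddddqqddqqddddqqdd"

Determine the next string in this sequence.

Each term (from the third on) is the two preceding terms concatenated in order: term 3 = qq·dd = qqdd.
So term 8 is ddqqddqqddddqqdd·qqddddqqddddqqddqqddddqqdd.

ddqqddqqddddqqddqqddddqqddddqqddqqddddqqdd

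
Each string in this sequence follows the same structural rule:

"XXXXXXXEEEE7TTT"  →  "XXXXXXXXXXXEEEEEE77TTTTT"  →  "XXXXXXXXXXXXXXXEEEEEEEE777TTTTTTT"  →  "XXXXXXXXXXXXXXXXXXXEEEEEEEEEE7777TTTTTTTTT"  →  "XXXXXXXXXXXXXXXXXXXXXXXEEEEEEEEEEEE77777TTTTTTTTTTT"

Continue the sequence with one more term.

XXXXXXXXXXXXXXXXXXXXXXXXXXXEEEEEEEEEEEEEE777777TTTTTTTTTTTTT

Term n consists of 4n-1 X's, followed by 2n E's, followed by n-1 7's, followed by 2n-1 T's, where the shown terms are n = 2, 3, 4, 5, 6.
Setting n = 7 gives 27, 14, 6, 13 characters in each block.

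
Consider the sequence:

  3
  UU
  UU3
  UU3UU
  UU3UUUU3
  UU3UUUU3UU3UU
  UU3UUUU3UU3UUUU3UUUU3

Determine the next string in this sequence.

From term 3 onward, concatenate the last term with the second-to-last: UU·3 = UU3, UU3·UU = UU3UU, …
The next term joins UU3UUUU3UU3UUUU3UUUU3 and UU3UUUU3UU3UU.

UU3UUUU3UU3UUUU3UUUU3UU3UUUU3UU3UU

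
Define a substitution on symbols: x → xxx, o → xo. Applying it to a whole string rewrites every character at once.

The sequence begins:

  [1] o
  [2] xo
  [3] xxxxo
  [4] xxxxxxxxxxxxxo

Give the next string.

Rewriting the 14 symbols of xxxxxxxxxxxxxo one by one yields xxx xxx xxx xxx xxx xxx xxx xxx xxx xxx xxx xxx xxx xo; concatenated:

xxxxxxxxxxxxxxxxxxxxxxxxxxxxxxxxxxxxxxxxo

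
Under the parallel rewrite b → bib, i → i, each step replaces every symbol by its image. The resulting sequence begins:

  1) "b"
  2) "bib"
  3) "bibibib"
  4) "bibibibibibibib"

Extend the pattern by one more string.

φ(bibibibibibibib) expands symbol-by-symbol to bib i bib i bib i bib i bib i bib i bib i bib; joining the 15 pieces gives the next term.

bibibibibibibibibibibibibibibib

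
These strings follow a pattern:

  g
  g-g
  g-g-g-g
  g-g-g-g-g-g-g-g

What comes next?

g-g-g-g-g-g-g-g-g-g-g-g-g-g-g-g

s(k+1) = s(k)·-·s(k) — each term doubles the last with '-' between the halves.
One more doubling of g-g-g-g-g-g-g-g gives the answer.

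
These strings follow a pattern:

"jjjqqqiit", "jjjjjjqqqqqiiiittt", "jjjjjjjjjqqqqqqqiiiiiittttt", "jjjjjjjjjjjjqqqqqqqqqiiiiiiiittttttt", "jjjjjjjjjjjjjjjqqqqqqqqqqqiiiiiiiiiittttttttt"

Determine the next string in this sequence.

jjjjjjjjjjjjjjjjjjqqqqqqqqqqqqqiiiiiiiiiiiittttttttttt

Term n consists of 3n j's, followed by 2n+1 q's, followed by 2n i's, followed by 2n-1 t's (n = 1, 2, …).
For the next term, n = 6, so the run lengths are 18, 13, 12, 11.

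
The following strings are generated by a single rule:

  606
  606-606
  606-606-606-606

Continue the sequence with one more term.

606-606-606-606-606-606-606-606

Every step duplicates the string with '-' between the halves.
One more doubling of 606-606-606-606 gives the answer.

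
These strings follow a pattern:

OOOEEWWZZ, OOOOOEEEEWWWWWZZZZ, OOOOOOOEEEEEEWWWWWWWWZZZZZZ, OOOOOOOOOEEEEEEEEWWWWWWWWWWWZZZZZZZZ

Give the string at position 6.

Term n consists of 2n+1 O's, followed by 2n E's, followed by 3n-1 W's, followed by 2n Z's (n = 1, 2, …).
At n = 6 the blocks have lengths 13, 12, 17, 12.

OOOOOOOOOOOOOEEEEEEEEEEEEWWWWWWWWWWWWWWWWWZZZZZZZZZZZZ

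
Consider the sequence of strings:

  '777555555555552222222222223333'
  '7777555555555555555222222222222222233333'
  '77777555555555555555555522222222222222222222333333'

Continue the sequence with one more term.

777777555555555555555555555552222222222222222222222223333333

The n-th term is n 7's then 4n-1 5's then 4n 2's then n+1 3's, where the shown terms are n = 3, 4, 5.
At n = 6 the blocks have lengths 6, 23, 24, 7.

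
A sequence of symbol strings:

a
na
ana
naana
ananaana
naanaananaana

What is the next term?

ananaananaanaananaana

This is a Fibonacci-style word recurrence s(k) = s(k−2)·s(k−1): e.g. a·na = ana.
Continuing: ananaana · naanaananaana gives term 7.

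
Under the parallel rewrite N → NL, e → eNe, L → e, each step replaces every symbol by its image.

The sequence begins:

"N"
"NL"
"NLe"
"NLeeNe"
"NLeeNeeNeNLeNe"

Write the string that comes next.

Replace each of the 14 characters of NLeeNeeNeNLeNe in place — NL e eNe eNe NL eNe eNe NL eNe NL e eNe NL eNe — and concatenate.

NLeeNeeNeNLeNeeNeNLeNeNLeeNeNLeNe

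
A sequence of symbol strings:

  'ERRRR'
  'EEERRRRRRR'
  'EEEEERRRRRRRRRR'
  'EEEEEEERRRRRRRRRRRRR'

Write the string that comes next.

EEEEEEEEERRRRRRRRRRRRRRRR

The n-th term is 2n-1 E's then 3n+1 R's (n = 1, 2, …).
At n = 5 the blocks have lengths 9, 16.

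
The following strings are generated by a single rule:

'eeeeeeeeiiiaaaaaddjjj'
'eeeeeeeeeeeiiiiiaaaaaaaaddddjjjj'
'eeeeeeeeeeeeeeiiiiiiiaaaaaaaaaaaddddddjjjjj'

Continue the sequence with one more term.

The n-th term is 3n+2 e's then 2n-1 i's then 3n-1 a's then 2n-2 d's then n+1 j's, where the shown terms are n = 2, 3, 4.
For the next term, n = 5, so the run lengths are 17, 9, 14, 8, 6.

eeeeeeeeeeeeeeeeeiiiiiiiiiaaaaaaaaaaaaaaddddddddjjjjjj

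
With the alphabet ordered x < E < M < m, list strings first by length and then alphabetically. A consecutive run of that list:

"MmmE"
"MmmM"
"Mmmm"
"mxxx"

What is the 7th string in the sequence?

mxxm

Advancing 3 positions from mxxx through mxxx → mxxE → mxxM reaches term 7.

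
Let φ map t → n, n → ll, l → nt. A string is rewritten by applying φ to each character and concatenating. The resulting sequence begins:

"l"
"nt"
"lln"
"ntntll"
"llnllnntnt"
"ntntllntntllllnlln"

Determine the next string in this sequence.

φ(ntntllntntllllnlln) expands symbol-by-symbol to ll n ll n nt nt ll n ll n nt nt nt nt ll nt nt ll; joining the 18 pieces gives the next term.

llnllnntntllnllnntntntntllntntll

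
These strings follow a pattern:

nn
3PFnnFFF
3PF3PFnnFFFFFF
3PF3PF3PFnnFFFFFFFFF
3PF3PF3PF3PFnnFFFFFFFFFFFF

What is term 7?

3PF3PF3PF3PF3PF3PFnnFFFFFFFFFFFFFFFFFF

s(k+1) = 3PF·s(k)·FFF, so each term gains 3PF as a prefix and FFF as a suffix.
From 3PF3PF3PF3PFnnFFFFFFFFFFFF, 2 further steps: 3PF3PF3PF3PFnnFFFFFFFFFFFF → 3PF3PF3PF3PF3PFnnFFFFFFFFFFFFFFF → (answer).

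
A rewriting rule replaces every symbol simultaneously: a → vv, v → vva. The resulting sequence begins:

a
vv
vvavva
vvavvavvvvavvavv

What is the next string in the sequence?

vvavvavvvvavvavvvvavvavvavvavvvvavvavvvvavva

φ(vvavvavvvvavvavv) expands symbol-by-symbol to vva vva vv vva vva vv vva vva vva vva vv vva vva vv vva vva; joining the 16 pieces gives the next term.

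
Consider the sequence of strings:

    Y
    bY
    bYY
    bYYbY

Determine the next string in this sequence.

This is a Fibonacci-style word recurrence s(k) = s(k−1)·s(k−2): e.g. bY·Y = bYY.
Continuing: bYYbY · bYY gives term 5.

bYYbYbYY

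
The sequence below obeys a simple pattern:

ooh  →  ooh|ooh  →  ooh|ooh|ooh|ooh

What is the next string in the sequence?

s(k+1) = s(k)·|·s(k) — each term doubles the last with '|' between the halves.
One more doubling of ooh|ooh|ooh|ooh gives the answer.

ooh|ooh|ooh|ooh|ooh|ooh|ooh|ooh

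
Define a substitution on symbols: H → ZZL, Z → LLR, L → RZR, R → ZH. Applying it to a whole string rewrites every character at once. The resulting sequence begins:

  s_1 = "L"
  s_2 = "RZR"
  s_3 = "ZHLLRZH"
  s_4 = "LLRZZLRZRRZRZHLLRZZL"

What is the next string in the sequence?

Applying the rule to each of the 20 symbols of LLRZZLRZRRZRZHLLRZZL gives the pieces RZR RZR ZH LLR LLR RZR ZH LLR ZH ZH LLR ZH LLR ZZL RZR RZR ZH LLR LLR RZR, which concatenate to the answer.

RZRRZRZHLLRLLRRZRZHLLRZHZHLLRZHLLRZZLRZRRZRZHLLRLLRRZR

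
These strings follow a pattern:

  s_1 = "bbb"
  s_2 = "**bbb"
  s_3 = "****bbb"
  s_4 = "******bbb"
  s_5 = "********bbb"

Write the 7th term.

************bbb

Each term is the previous one with ** prepended.
From ********bbb, 2 further steps: ********bbb → **********bbb → (answer).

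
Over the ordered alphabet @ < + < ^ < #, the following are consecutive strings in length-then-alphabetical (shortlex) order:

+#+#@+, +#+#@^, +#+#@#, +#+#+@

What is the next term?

Treat +#+#+@ as a base-4 numeral over the given alphabet and add one, carrying through any trailing #'s.

+#+#++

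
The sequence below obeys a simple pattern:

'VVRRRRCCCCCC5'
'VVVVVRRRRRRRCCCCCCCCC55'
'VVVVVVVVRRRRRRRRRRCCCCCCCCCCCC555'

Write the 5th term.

The n-th term is 3n-1 V's then 3n+1 R's then 3n+3 C's then n 5's (n = 1, 2, …).
At n = 5 the blocks have lengths 14, 16, 18, 5.

VVVVVVVVVVVVVVRRRRRRRRRRRRRRRRCCCCCCCCCCCCCCCCCC55555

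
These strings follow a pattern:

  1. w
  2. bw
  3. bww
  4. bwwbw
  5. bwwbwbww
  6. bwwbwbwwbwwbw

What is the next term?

bwwbwbwwbwwbwbwwbwbww

This is a Fibonacci-style word recurrence s(k) = s(k−1)·s(k−2): e.g. bw·w = bww.
The next term joins bwwbwbwwbwwbw and bwwbwbww.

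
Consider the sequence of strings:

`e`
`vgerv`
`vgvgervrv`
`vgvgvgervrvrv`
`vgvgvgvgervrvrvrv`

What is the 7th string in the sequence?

vgvgvgvgvgvgervrvrvrvrvrv

Every step adds vg to the front and rv to the end of the previous string.
From vgvgvgvgervrvrvrv, 2 further steps: vgvgvgvgervrvrvrv → vgvgvgvgvgervrvrvrvrv → (answer).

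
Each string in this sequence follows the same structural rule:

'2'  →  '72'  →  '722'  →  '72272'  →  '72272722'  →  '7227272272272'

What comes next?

This is a Fibonacci-style word recurrence s(k) = s(k−1)·s(k−2): e.g. 72·2 = 722.
So term 7 is 7227272272272·72272722.

722727227227272272722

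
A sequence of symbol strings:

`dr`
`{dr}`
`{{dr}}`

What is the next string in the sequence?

{{{dr}}}

Each term wraps the previous one in { on the left and } on the right.
So the next term is {·{{dr}}·}.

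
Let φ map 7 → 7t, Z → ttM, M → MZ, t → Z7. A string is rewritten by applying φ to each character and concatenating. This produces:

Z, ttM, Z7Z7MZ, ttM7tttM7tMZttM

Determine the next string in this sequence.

φ(ttM7tttM7tMZttM) expands symbol-by-symbol to Z7 Z7 MZ 7t Z7 Z7 Z7 MZ 7t Z7 MZ ttM Z7 Z7 MZ; joining the 15 pieces gives the next term.

Z7Z7MZ7tZ7Z7Z7MZ7tZ7MZttMZ7Z7MZ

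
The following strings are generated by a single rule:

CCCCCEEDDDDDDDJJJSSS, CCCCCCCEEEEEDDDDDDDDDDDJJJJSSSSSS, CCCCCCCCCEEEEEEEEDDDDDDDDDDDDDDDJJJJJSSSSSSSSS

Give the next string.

Reading off run lengths: C runs 5, 7, 9; E runs 2, 5, 8; D runs 7, 11, 15; J runs 3, 4, 5; S runs 3, 6, 9 — each is linear in n (n = 1, 2, …).
For the next term, n = 4, so the run lengths are 11, 11, 19, 6, 12.

CCCCCCCCCCCEEEEEEEEEEEDDDDDDDDDDDDDDDDDDDJJJJJJSSSSSSSSSSSS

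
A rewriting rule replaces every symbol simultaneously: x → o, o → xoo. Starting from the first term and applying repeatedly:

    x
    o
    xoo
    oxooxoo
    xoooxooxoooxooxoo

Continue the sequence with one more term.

oxooxooxoooxooxoooxooxooxoooxooxoooxooxoo

Applying the rule to each of the 17 symbols of xoooxooxoooxooxoo gives the pieces o xoo xoo xoo o xoo xoo o xoo xoo xoo o xoo xoo o xoo xoo, which concatenate to the answer.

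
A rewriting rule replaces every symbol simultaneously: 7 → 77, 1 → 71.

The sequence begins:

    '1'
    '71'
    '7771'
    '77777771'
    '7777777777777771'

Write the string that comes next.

φ(7777777777777771) expands symbol-by-symbol to 77 77 77 77 77 77 77 77 77 77 77 77 77 77 77 71; joining the 16 pieces gives the next term.

77777777777777777777777777777771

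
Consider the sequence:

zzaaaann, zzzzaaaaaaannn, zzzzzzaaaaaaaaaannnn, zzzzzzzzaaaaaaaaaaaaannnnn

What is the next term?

zzzzzzzzzzaaaaaaaaaaaaaaaannnnnn

Reading off run lengths: z runs 2, 4, 6, 8; a runs 4, 7, 10, 13; n runs 2, 3, 4, 5 — each is linear in n (n = 1, 2, …).
At n = 5 the blocks have lengths 10, 16, 6.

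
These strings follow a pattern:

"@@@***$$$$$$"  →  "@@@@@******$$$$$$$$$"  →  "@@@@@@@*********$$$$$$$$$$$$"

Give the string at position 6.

@@@@@@@@@@@@@******************$$$$$$$$$$$$$$$$$$$$$

Each string has the form @^{2n+1} *^{3n} $^{3n+3} (n = 1, 2, …).
Setting n = 6 gives 13, 18, 21 characters in each block.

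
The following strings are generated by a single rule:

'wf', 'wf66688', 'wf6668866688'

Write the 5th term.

wf66688666886668866688

Every step adds 66688 to the end: s(k+1) = s(k)·66688.
From wf6668866688, 2 further steps: wf6668866688 → wf666886668866688 → (answer).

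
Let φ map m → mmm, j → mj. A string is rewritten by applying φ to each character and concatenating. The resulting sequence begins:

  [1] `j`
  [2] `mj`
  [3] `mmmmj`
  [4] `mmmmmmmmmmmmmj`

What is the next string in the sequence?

mmmmmmmmmmmmmmmmmmmmmmmmmmmmmmmmmmmmmmmmj

φ(mmmmmmmmmmmmmj) expands symbol-by-symbol to mmm mmm mmm mmm mmm mmm mmm mmm mmm mmm mmm mmm mmm mj; joining the 14 pieces gives the next term.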